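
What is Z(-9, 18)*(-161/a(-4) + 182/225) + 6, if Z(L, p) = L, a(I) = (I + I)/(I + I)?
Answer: 36193/25 ≈ 1447.7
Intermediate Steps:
a(I) = 1 (a(I) = (2*I)/((2*I)) = (2*I)*(1/(2*I)) = 1)
Z(-9, 18)*(-161/a(-4) + 182/225) + 6 = -9*(-161/1 + 182/225) + 6 = -9*(-161*1 + 182*(1/225)) + 6 = -9*(-161 + 182/225) + 6 = -9*(-36043/225) + 6 = 36043/25 + 6 = 36193/25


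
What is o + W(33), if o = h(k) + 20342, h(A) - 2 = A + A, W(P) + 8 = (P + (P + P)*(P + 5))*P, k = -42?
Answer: 104105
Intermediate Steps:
W(P) = -8 + P*(P + 2*P*(5 + P)) (W(P) = -8 + (P + (P + P)*(P + 5))*P = -8 + (P + (2*P)*(5 + P))*P = -8 + (P + 2*P*(5 + P))*P = -8 + P*(P + 2*P*(5 + P)))
h(A) = 2 + 2*A (h(A) = 2 + (A + A) = 2 + 2*A)
o = 20260 (o = (2 + 2*(-42)) + 20342 = (2 - 84) + 20342 = -82 + 20342 = 20260)
o + W(33) = 20260 + (-8 + 2*33³ + 11*33²) = 20260 + (-8 + 2*35937 + 11*1089) = 20260 + (-8 + 71874 + 11979) = 20260 + 83845 = 104105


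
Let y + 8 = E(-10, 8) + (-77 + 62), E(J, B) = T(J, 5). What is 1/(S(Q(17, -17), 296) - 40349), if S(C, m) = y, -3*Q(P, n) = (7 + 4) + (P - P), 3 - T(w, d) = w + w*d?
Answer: -1/40309 ≈ -2.4808e-5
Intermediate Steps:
T(w, d) = 3 - w - d*w (T(w, d) = 3 - (w + w*d) = 3 - (w + d*w) = 3 + (-w - d*w) = 3 - w - d*w)
E(J, B) = 3 - 6*J (E(J, B) = 3 - J - 1*5*J = 3 - J - 5*J = 3 - 6*J)
Q(P, n) = -11/3 (Q(P, n) = -((7 + 4) + (P - P))/3 = -(11 + 0)/3 = -⅓*11 = -11/3)
y = 40 (y = -8 + ((3 - 6*(-10)) + (-77 + 62)) = -8 + ((3 + 60) - 15) = -8 + (63 - 15) = -8 + 48 = 40)
S(C, m) = 40
1/(S(Q(17, -17), 296) - 40349) = 1/(40 - 40349) = 1/(-40309) = -1/40309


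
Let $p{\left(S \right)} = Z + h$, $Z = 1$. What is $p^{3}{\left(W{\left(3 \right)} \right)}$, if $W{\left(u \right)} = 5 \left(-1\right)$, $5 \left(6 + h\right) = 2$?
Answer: $- \frac{12167}{125} \approx -97.336$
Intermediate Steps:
$h = - \frac{28}{5}$ ($h = -6 + \frac{1}{5} \cdot 2 = -6 + \frac{2}{5} = - \frac{28}{5} \approx -5.6$)
$W{\left(u \right)} = -5$
$p{\left(S \right)} = - \frac{23}{5}$ ($p{\left(S \right)} = 1 - \frac{28}{5} = - \frac{23}{5}$)
$p^{3}{\left(W{\left(3 \right)} \right)} = \left(- \frac{23}{5}\right)^{3} = - \frac{12167}{125}$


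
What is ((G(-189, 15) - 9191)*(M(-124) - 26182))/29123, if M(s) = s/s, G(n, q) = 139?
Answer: 236990412/29123 ≈ 8137.6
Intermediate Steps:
M(s) = 1
((G(-189, 15) - 9191)*(M(-124) - 26182))/29123 = ((139 - 9191)*(1 - 26182))/29123 = -9052*(-26181)*(1/29123) = 236990412*(1/29123) = 236990412/29123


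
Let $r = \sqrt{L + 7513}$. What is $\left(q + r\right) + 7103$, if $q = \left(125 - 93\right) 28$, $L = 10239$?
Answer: $7999 + 2 \sqrt{4438} \approx 8132.2$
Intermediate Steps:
$q = 896$ ($q = 32 \cdot 28 = 896$)
$r = 2 \sqrt{4438}$ ($r = \sqrt{10239 + 7513} = \sqrt{17752} = 2 \sqrt{4438} \approx 133.24$)
$\left(q + r\right) + 7103 = \left(896 + 2 \sqrt{4438}\right) + 7103 = 7999 + 2 \sqrt{4438}$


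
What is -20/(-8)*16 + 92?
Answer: 132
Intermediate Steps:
-20/(-8)*16 + 92 = -20*(-⅛)*16 + 92 = (5/2)*16 + 92 = 40 + 92 = 132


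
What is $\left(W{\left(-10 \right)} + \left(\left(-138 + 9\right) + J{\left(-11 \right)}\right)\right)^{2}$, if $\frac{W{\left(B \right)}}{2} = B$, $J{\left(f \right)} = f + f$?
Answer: $29241$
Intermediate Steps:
$J{\left(f \right)} = 2 f$
$W{\left(B \right)} = 2 B$
$\left(W{\left(-10 \right)} + \left(\left(-138 + 9\right) + J{\left(-11 \right)}\right)\right)^{2} = \left(2 \left(-10\right) + \left(\left(-138 + 9\right) + 2 \left(-11\right)\right)\right)^{2} = \left(-20 - 151\right)^{2} = \left(-171\right)^{2} = 29241$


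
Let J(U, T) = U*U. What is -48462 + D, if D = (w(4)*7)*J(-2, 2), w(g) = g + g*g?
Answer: -47902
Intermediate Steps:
w(g) = g + g**2
J(U, T) = U**2
D = 560 (D = ((4*(1 + 4))*7)*(-2)**2 = ((4*5)*7)*4 = (20*7)*4 = 140*4 = 560)
-48462 + D = -48462 + 560 = -47902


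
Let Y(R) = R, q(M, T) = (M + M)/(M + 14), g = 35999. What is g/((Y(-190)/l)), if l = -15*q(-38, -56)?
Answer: 35999/4 ≈ 8999.8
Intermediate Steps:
q(M, T) = 2*M/(14 + M) (q(M, T) = (2*M)/(14 + M) = 2*M/(14 + M))
l = -95/2 (l = -30*(-38)/(14 - 38) = -30*(-38)/(-24) = -30*(-38)*(-1)/24 = -15*19/6 = -95/2 ≈ -47.500)
g/((Y(-190)/l)) = 35999/((-190/(-95/2))) = 35999/((-190*(-2/95))) = 35999/4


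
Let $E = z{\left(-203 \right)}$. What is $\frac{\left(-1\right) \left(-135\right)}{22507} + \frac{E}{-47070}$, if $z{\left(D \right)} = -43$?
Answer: $\frac{7322251}{1059404490} \approx 0.0069117$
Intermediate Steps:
$E = -43$
$\frac{\left(-1\right) \left(-135\right)}{22507} + \frac{E}{-47070} = \frac{\left(-1\right) \left(-135\right)}{22507} - \frac{43}{-47070} = 135 \cdot \frac{1}{22507} - - \frac{43}{47070} = \frac{135}{22507} + \frac{43}{47070} = \frac{7322251}{1059404490}$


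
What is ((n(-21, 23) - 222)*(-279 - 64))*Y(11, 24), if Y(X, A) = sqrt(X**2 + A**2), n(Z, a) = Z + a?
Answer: 75460*sqrt(697) ≈ 1.9922e+6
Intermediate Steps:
Y(X, A) = sqrt(A**2 + X**2)
((n(-21, 23) - 222)*(-279 - 64))*Y(11, 24) = (((-21 + 23) - 222)*(-279 - 64))*sqrt(24**2 + 11**2) = ((2 - 222)*(-343))*sqrt(576 + 121) = (-220*(-343))*sqrt(697) = 75460*sqrt(697)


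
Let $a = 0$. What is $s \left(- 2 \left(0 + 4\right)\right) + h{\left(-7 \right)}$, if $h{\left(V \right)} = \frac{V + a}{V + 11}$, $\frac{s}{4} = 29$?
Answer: $- \frac{3719}{4} \approx -929.75$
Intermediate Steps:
$s = 116$ ($s = 4 \cdot 29 = 116$)
$h{\left(V \right)} = \frac{V}{11 + V}$ ($h{\left(V \right)} = \frac{V + 0}{V + 11} = \frac{V}{11 + V}$)
$s \left(- 2 \left(0 + 4\right)\right) + h{\left(-7 \right)} = 116 \left(- 2 \left(0 + 4\right)\right) - \frac{7}{11 - 7} = 116 \left(\left(-2\right) 4\right) - \frac{7}{4} = 116 \left(-8\right) - \frac{7}{4} = -928 - \frac{7}{4} = - \frac{3719}{4}$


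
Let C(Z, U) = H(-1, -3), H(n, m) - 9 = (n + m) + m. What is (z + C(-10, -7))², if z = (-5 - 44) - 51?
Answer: 9604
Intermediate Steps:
H(n, m) = 9 + n + 2*m (H(n, m) = 9 + ((n + m) + m) = 9 + ((m + n) + m) = 9 + (n + 2*m) = 9 + n + 2*m)
C(Z, U) = 2 (C(Z, U) = 9 - 1 + 2*(-3) = 9 - 1 - 6 = 2)
z = -100 (z = -49 - 51 = -100)
(z + C(-10, -7))² = (-100 + 2)² = (-98)² = 9604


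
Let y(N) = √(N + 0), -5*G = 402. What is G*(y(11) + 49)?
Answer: -19698/5 - 402*√11/5 ≈ -4206.3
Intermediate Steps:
G = -402/5 (G = -⅕*402 = -402/5 ≈ -80.400)
y(N) = √N
G*(y(11) + 49) = -402*(√11 + 49)/5 = -402*(49 + √11)/5 = -19698/5 - 402*√11/5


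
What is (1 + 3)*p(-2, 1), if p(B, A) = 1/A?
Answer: 4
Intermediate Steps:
(1 + 3)*p(-2, 1) = (1 + 3)/1 = 4*1 = 4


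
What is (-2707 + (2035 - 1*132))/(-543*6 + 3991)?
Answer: -804/733 ≈ -1.0969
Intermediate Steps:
(-2707 + (2035 - 1*132))/(-543*6 + 3991) = (-2707 + (2035 - 132))/(-3258 + 3991) = (-2707 + 1903)/733 = -804*1/733 = -804/733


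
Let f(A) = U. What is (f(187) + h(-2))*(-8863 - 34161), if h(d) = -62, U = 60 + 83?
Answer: -3484944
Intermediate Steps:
U = 143
f(A) = 143
(f(187) + h(-2))*(-8863 - 34161) = (143 - 62)*(-8863 - 34161) = 81*(-43024) = -3484944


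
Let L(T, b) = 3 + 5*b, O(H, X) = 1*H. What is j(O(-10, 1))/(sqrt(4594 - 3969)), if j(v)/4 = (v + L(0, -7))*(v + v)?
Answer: 672/5 ≈ 134.40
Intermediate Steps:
O(H, X) = H
j(v) = 8*v*(-32 + v) (j(v) = 4*((v + (3 + 5*(-7)))*(v + v)) = 4*((v + (3 - 35))*(2*v)) = 4*((v - 32)*(2*v)) = 4*((-32 + v)*(2*v)) = 4*(2*v*(-32 + v)) = 8*v*(-32 + v))
j(O(-10, 1))/(sqrt(4594 - 3969)) = (8*(-10)*(-32 - 10))/(sqrt(4594 - 3969)) = (8*(-10)*(-42))/(sqrt(625)) = 3360/25 = 3360*(1/25) = 672/5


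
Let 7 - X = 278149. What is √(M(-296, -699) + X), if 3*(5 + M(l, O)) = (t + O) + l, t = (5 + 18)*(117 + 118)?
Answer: I*√276677 ≈ 526.0*I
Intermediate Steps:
X = -278142 (X = 7 - 1*278149 = 7 - 278149 = -278142)
t = 5405 (t = 23*235 = 5405)
M(l, O) = 5390/3 + O/3 + l/3 (M(l, O) = -5 + ((5405 + O) + l)/3 = -5 + (5405 + O + l)/3 = -5 + (5405/3 + O/3 + l/3) = 5390/3 + O/3 + l/3)
√(M(-296, -699) + X) = √((5390/3 + (⅓)*(-699) + (⅓)*(-296)) - 278142) = √((5390/3 - 233 - 296/3) - 278142) = √(1465 - 278142) = √(-276677) = I*√276677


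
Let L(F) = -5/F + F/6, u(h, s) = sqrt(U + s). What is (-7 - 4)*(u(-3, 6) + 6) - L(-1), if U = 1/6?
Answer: -425/6 - 11*sqrt(222)/6 ≈ -98.149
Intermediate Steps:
U = 1/6 ≈ 0.16667
u(h, s) = sqrt(1/6 + s)
L(F) = -5/F + F/6 (L(F) = -5/F + F*(1/6) = -5/F + F/6)
(-7 - 4)*(u(-3, 6) + 6) - L(-1) = (-7 - 4)*(sqrt(6 + 36*6)/6 + 6) - (-5/(-1) + (1/6)*(-1)) = -11*(sqrt(6 + 216)/6 + 6) - (-5*(-1) - 1/6) = -11*(sqrt(222)/6 + 6) - (5 - 1/6) = -11*(6 + sqrt(222)/6) - 1*29/6 = (-66 - 11*sqrt(222)/6) - 29/6 = -425/6 - 11*sqrt(222)/6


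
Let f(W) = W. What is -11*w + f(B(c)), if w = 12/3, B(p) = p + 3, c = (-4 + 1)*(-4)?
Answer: -29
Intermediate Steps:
c = 12 (c = -3*(-4) = 12)
B(p) = 3 + p
w = 4 (w = 12*(1/3) = 4)
-11*w + f(B(c)) = -11*4 + (3 + 12) = -44 + 15 = -29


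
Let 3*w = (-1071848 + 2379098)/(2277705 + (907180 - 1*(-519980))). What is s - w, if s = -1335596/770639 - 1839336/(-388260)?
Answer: 17777465026402192/6158479730491395 ≈ 2.8867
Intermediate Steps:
s = 74908796062/24934024845 (s = -1335596*1/770639 - 1839336*(-1/388260) = -1335596/770639 + 153278/32355 = 74908796062/24934024845 ≈ 3.0043)
w = 29050/246991 (w = ((-1071848 + 2379098)/(2277705 + (907180 - 1*(-519980))))/3 = (1307250/(2277705 + (907180 + 519980)))/3 = (1307250/(2277705 + 1427160))/3 = (1307250/3704865)/3 = (1307250*(1/3704865))/3 = (⅓)*(87150/246991) = 29050/246991 ≈ 0.11762)
s - w = 74908796062/24934024845 - 1*29050/246991 = 74908796062/24934024845 - 29050/246991 = 17777465026402192/6158479730491395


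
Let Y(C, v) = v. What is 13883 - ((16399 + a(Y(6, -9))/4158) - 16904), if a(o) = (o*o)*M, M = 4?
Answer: 1107870/77 ≈ 14388.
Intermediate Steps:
a(o) = 4*o² (a(o) = (o*o)*4 = o²*4 = 4*o²)
13883 - ((16399 + a(Y(6, -9))/4158) - 16904) = 13883 - ((16399 + (4*(-9)²)/4158) - 16904) = 13883 - ((16399 + (4*81)*(1/4158)) - 16904) = 13883 - ((16399 + 324*(1/4158)) - 16904) = 13883 - ((16399 + 6/77) - 16904) = 13883 - (1262729/77 - 16904) = 13883 - 1*(-38879/77) = 13883 + 38879/77 = 1107870/77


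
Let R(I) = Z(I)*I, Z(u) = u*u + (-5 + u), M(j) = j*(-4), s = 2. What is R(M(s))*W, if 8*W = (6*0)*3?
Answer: 0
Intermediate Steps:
M(j) = -4*j
Z(u) = -5 + u + u**2 (Z(u) = u**2 + (-5 + u) = -5 + u + u**2)
R(I) = I*(-5 + I + I**2) (R(I) = (-5 + I + I**2)*I = I*(-5 + I + I**2))
W = 0 (W = ((6*0)*3)/8 = (0*3)/8 = (1/8)*0 = 0)
R(M(s))*W = ((-4*2)*(-5 - 4*2 + (-4*2)**2))*0 = -8*(-5 - 8 + (-8)**2)*0 = -8*(-5 - 8 + 64)*0 = -8*51*0 = -408*0 = 0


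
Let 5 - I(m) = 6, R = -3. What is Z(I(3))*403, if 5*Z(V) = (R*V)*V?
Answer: -1209/5 ≈ -241.80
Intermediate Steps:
I(m) = -1 (I(m) = 5 - 1*6 = 5 - 6 = -1)
Z(V) = -3*V²/5 (Z(V) = ((-3*V)*V)/5 = (-3*V²)/5 = -3*V²/5)
Z(I(3))*403 = -⅗*(-1)²*403 = -⅗*1*403 = -⅗*403 = -1209/5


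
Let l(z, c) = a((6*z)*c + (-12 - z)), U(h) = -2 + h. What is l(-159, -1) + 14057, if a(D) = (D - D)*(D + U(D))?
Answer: 14057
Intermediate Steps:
a(D) = 0 (a(D) = (D - D)*(D + (-2 + D)) = 0*(-2 + 2*D) = 0)
l(z, c) = 0
l(-159, -1) + 14057 = 0 + 14057 = 14057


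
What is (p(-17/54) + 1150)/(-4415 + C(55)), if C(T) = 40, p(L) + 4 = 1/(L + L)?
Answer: -3891/14875 ≈ -0.26158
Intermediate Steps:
p(L) = -4 + 1/(2*L) (p(L) = -4 + 1/(L + L) = -4 + 1/(2*L))
(p(-17/54) + 1150)/(-4415 + C(55)) = ((-4 + 1/(2*((-17/54)))) + 1150)/(-4415 + 40) = ((-4 + 1/(2*((-17*1/54)))) + 1150)/(-4375) = ((-4 + 1/(2*(-17/54))) + 1150)*(-1/4375) = ((-4 + (½)*(-54/17)) + 1150)*(-1/4375) = ((-4 - 27/17) + 1150)*(-1/4375) = (-95/17 + 1150)*(-1/4375) = (19455/17)*(-1/4375) = -3891/14875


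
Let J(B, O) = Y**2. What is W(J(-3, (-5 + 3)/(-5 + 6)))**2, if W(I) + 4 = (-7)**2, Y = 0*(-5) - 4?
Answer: 2025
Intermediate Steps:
Y = -4 (Y = 0 - 4 = -4)
J(B, O) = 16 (J(B, O) = (-4)**2 = 16)
W(I) = 45 (W(I) = -4 + (-7)**2 = -4 + 49 = 45)
W(J(-3, (-5 + 3)/(-5 + 6)))**2 = 45**2 = 2025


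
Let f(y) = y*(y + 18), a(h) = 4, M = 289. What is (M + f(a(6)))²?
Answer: 142129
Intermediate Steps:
f(y) = y*(18 + y)
(M + f(a(6)))² = (289 + 4*(18 + 4))² = (289 + 4*22)² = (289 + 88)² = 377² = 142129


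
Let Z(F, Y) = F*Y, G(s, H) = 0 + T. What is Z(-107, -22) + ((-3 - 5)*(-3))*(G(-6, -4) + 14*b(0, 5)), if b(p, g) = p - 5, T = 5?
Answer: 794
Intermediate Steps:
G(s, H) = 5 (G(s, H) = 0 + 5 = 5)
b(p, g) = -5 + p
Z(-107, -22) + ((-3 - 5)*(-3))*(G(-6, -4) + 14*b(0, 5)) = -107*(-22) + ((-3 - 5)*(-3))*(5 + 14*(-5 + 0)) = 2354 + (-8*(-3))*(5 + 14*(-5)) = 2354 + 24*(5 - 70) = 2354 + 24*(-65) = 2354 - 1560 = 794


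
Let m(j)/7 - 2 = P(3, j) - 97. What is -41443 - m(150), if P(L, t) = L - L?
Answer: -40778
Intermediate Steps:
P(L, t) = 0
m(j) = -665 (m(j) = 14 + 7*(0 - 97) = 14 + 7*(-97) = 14 - 679 = -665)
-41443 - m(150) = -41443 - 1*(-665) = -41443 + 665 = -40778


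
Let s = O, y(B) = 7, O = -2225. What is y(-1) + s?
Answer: -2218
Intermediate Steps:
s = -2225
y(-1) + s = 7 - 2225 = -2218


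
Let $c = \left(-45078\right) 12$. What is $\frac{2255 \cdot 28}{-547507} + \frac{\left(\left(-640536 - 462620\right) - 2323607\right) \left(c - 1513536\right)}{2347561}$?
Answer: $\frac{3854552410284897412}{1285306080427} \approx 2.9989 \cdot 10^{6}$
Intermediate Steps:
$c = -540936$
$\frac{2255 \cdot 28}{-547507} + \frac{\left(\left(-640536 - 462620\right) - 2323607\right) \left(c - 1513536\right)}{2347561} = \frac{2255 \cdot 28}{-547507} + \frac{\left(\left(-640536 - 462620\right) - 2323607\right) \left(-540936 - 1513536\right)}{2347561} = 63140 \left(- \frac{1}{547507}\right) + \left(-1103156 - 2323607\right) \left(-2054472\right) \frac{1}{2347561} = - \frac{63140}{547507} + \left(-3426763\right) \left(-2054472\right) \frac{1}{2347561} = - \frac{63140}{547507} + 7040188634136 \cdot \frac{1}{2347561} = - \frac{63140}{547507} + \frac{7040188634136}{2347561} = \frac{3854552410284897412}{1285306080427}$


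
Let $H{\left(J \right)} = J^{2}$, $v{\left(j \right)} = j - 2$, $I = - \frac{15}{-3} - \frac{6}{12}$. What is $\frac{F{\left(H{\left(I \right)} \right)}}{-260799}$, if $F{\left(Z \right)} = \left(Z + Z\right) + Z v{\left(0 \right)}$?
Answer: $0$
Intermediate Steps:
$I = \frac{9}{2}$ ($I = \left(-15\right) \left(- \frac{1}{3}\right) - \frac{1}{2} = 5 - \frac{1}{2} = \frac{9}{2} \approx 4.5$)
$v{\left(j \right)} = -2 + j$ ($v{\left(j \right)} = j - 2 = -2 + j$)
$F{\left(Z \right)} = 0$ ($F{\left(Z \right)} = \left(Z + Z\right) + Z \left(-2 + 0\right) = 2 Z + Z \left(-2\right) = 2 Z - 2 Z = 0$)
$\frac{F{\left(H{\left(I \right)} \right)}}{-260799} = \frac{0}{-260799} = 0 \left(- \frac{1}{260799}\right) = 0$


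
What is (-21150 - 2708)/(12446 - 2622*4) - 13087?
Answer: -12824102/979 ≈ -13099.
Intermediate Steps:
(-21150 - 2708)/(12446 - 2622*4) - 13087 = -23858/(12446 - 10488) - 13087 = -23858/1958 - 13087 = -23858*1/1958 - 13087 = -11929/979 - 13087 = -12824102/979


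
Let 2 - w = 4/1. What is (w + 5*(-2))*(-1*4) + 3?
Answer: 51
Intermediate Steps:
w = -2 (w = 2 - 4/1 = 2 - 4 = -2)
(w + 5*(-2))*(-1*4) + 3 = (-2 + 5*(-2))*(-1*4) + 3 = (-2 - 10)*(-4) + 3 = -12*(-4) + 3 = 48 + 3 = 51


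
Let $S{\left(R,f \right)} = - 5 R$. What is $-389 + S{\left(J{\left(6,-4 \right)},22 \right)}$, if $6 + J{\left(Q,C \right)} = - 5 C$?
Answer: $-459$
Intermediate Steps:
$J{\left(Q,C \right)} = -6 - 5 C$
$-389 + S{\left(J{\left(6,-4 \right)},22 \right)} = -389 - 5 \left(-6 - -20\right) = -389 - 5 \left(-6 + 20\right) = -389 - 70 = -459$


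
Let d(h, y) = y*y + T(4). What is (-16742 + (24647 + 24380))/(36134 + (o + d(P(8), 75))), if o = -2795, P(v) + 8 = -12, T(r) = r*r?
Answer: 6457/7796 ≈ 0.82825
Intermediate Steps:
T(r) = r**2
P(v) = -20 (P(v) = -8 - 12 = -20)
d(h, y) = 16 + y**2 (d(h, y) = y*y + 4**2 = y**2 + 16 = 16 + y**2)
(-16742 + (24647 + 24380))/(36134 + (o + d(P(8), 75))) = (-16742 + (24647 + 24380))/(36134 + (-2795 + (16 + 75**2))) = (-16742 + 49027)/(36134 + (-2795 + (16 + 5625))) = 32285/(36134 + (-2795 + 5641)) = 32285/(36134 + 2846) = 32285/38980 = 32285*(1/38980) = 6457/7796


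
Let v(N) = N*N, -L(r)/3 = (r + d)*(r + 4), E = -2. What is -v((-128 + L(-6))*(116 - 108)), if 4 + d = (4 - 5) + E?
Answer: -2715904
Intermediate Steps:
d = -7 (d = -4 + ((4 - 5) - 2) = -4 + (-1 - 2) = -4 - 3 = -7)
L(r) = -3*(-7 + r)*(4 + r) (L(r) = -3*(r - 7)*(r + 4) = -3*(-7 + r)*(4 + r))
v(N) = N**2
-v((-128 + L(-6))*(116 - 108)) = -((-128 + (84 - 3*(-6)**2 + 9*(-6)))*(116 - 108))**2 = -((-128 + (84 - 3*36 - 54))*8)**2 = -((-128 + (84 - 108 - 54))*8)**2 = -((-128 - 78)*8)**2 = -(-206*8)**2 = -1*(-1648)**2 = -1*2715904 = -2715904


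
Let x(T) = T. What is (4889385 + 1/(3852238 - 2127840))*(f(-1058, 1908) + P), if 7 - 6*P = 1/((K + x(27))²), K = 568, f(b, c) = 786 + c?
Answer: 8044726882104076108549/610480001950 ≈ 1.3178e+10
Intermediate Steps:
P = 413029/354025 (P = 7/6 - 1/(6*(568 + 27)²) = 7/6 - 1/(6*(595²)) = 7/6 - ⅙/354025 = 7/6 - ⅙*1/354025 = 7/6 - 1/2124150 = 413029/354025 ≈ 1.1667)
(4889385 + 1/(3852238 - 2127840))*(f(-1058, 1908) + P) = (4889385 + 1/(3852238 - 2127840))*((786 + 1908) + 413029/354025) = (4889385 + 1/1724398)*(2694 + 413029/354025) = (4889385 + 1/1724398)*(954156379/354025) = (8431245715231/1724398)*(954156379/354025) = 8044726882104076108549/610480001950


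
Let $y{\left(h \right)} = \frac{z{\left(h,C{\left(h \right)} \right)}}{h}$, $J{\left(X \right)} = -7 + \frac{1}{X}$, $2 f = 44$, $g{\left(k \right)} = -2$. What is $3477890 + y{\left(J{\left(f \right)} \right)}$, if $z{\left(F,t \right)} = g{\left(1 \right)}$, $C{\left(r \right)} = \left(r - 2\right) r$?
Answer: $\frac{532117214}{153} \approx 3.4779 \cdot 10^{6}$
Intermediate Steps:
$C{\left(r \right)} = r \left(-2 + r\right)$ ($C{\left(r \right)} = \left(-2 + r\right) r = r \left(-2 + r\right)$)
$f = 22$ ($f = \frac{1}{2} \cdot 44 = 22$)
$z{\left(F,t \right)} = -2$
$y{\left(h \right)} = - \frac{2}{h}$
$3477890 + y{\left(J{\left(f \right)} \right)} = 3477890 - \frac{2}{-7 + \frac{1}{22}} = 3477890 - \frac{2}{- \frac{153}{22}} = 3477890 - - \frac{44}{153} = 3477890 + \frac{44}{153} = \frac{532117214}{153}$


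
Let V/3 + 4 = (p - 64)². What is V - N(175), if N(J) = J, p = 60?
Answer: -139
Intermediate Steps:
V = 36 (V = -12 + 3*(60 - 64)² = -12 + 3*(-4)² = -12 + 3*16 = -12 + 48 = 36)
V - N(175) = 36 - 1*175 = 36 - 175 = -139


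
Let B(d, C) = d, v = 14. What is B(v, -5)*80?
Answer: 1120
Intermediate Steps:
B(v, -5)*80 = 14*80 = 1120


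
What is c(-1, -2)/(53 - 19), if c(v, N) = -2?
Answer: -1/17 ≈ -0.058824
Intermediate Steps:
c(-1, -2)/(53 - 19) = -2/(53 - 19) = -2/34 = -2*1/34 = -1/17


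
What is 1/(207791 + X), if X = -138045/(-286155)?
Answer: 19077/3964038110 ≈ 4.8125e-6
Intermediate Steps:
X = 9203/19077 (X = -138045*(-1/286155) = 9203/19077 ≈ 0.48241)
1/(207791 + X) = 1/(207791 + 9203/19077) = 1/(3964038110/19077) = 19077/3964038110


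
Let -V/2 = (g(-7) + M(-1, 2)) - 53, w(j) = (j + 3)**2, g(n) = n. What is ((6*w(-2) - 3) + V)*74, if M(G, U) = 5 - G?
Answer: 8214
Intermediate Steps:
w(j) = (3 + j)**2
V = 108 (V = -2*((-7 + (5 - 1*(-1))) - 53) = -2*((-7 + (5 + 1)) - 53) = -2*((-7 + 6) - 53) = -2*(-1 - 53) = -2*(-54) = 108)
((6*w(-2) - 3) + V)*74 = ((6*(3 - 2)**2 - 3) + 108)*74 = ((6*1**2 - 3) + 108)*74 = ((6*1 - 3) + 108)*74 = ((6 - 3) + 108)*74 = (3 + 108)*74 = 111*74 = 8214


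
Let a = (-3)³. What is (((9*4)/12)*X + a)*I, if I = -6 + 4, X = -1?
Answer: 60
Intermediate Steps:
a = -27
I = -2
(((9*4)/12)*X + a)*I = (((9*4)/12)*(-1) - 27)*(-2) = ((36*(1/12))*(-1) - 27)*(-2) = (3*(-1) - 27)*(-2) = (-3 - 27)*(-2) = -30*(-2) = 60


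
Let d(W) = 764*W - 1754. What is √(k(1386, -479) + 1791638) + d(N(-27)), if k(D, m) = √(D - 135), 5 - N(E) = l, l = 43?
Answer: -30786 + √(1791638 + 3*√139) ≈ -29447.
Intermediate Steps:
N(E) = -38 (N(E) = 5 - 1*43 = 5 - 43 = -38)
d(W) = -1754 + 764*W
k(D, m) = √(-135 + D)
√(k(1386, -479) + 1791638) + d(N(-27)) = √(√(-135 + 1386) + 1791638) + (-1754 + 764*(-38)) = √(√1251 + 1791638) + (-1754 - 29032) = √(3*√139 + 1791638) - 30786 = √(1791638 + 3*√139) - 30786 = -30786 + √(1791638 + 3*√139)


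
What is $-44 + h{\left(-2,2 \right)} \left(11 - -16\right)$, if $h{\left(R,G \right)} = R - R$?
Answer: $-44$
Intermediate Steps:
$h{\left(R,G \right)} = 0$
$-44 + h{\left(-2,2 \right)} \left(11 - -16\right) = -44 + 0 \left(11 - -16\right) = -44 + 0 \left(11 + 16\right) = -44 + 0 \cdot 27 = -44 + 0 = -44$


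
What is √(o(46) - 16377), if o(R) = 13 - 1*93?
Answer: I*√16457 ≈ 128.28*I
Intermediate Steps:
o(R) = -80 (o(R) = 13 - 93 = -80)
√(o(46) - 16377) = √(-80 - 16377) = √(-16457) = I*√16457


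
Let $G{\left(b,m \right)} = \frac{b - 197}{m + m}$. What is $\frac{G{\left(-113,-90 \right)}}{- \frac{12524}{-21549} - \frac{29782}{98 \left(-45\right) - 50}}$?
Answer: $\frac{248280395}{1046444037} \approx 0.23726$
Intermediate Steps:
$G{\left(b,m \right)} = \frac{-197 + b}{2 m}$
$\frac{G{\left(-113,-90 \right)}}{- \frac{12524}{-21549} - \frac{29782}{98 \left(-45\right) - 50}} = \frac{\frac{1}{2} \frac{1}{-90} \left(-197 - 113\right)}{- \frac{12524}{-21549} - \frac{29782}{98 \left(-45\right) - 50}} = \frac{\frac{1}{2} \left(- \frac{1}{90}\right) \left(-310\right)}{\left(-12524\right) \left(- \frac{1}{21549}\right) - \frac{29782}{-4410 - 50}} = \frac{31}{18 \left(\frac{12524}{21549} - \frac{29782}{-4460}\right)} = \frac{31}{18 \left(\frac{12524}{21549} - - \frac{14891}{2230}\right)} = \frac{31}{18 \left(\frac{12524}{21549} + \frac{14891}{2230}\right)} = \frac{31}{18 \cdot \frac{348814679}{48054270}} = \frac{31}{18} \cdot \frac{48054270}{348814679} = \frac{248280395}{1046444037}$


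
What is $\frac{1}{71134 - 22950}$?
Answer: $\frac{1}{48184} \approx 2.0754 \cdot 10^{-5}$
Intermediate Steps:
$\frac{1}{71134 - 22950} = \frac{1}{48184}$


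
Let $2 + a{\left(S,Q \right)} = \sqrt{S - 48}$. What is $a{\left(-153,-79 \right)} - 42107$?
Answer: $-42109 + i \sqrt{201} \approx -42109.0 + 14.177 i$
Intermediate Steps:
$a{\left(S,Q \right)} = -2 + \sqrt{-48 + S}$ ($a{\left(S,Q \right)} = -2 + \sqrt{S - 48} = -2 + \sqrt{-48 + S}$)
$a{\left(-153,-79 \right)} - 42107 = \left(-2 + \sqrt{-48 - 153}\right) - 42107 = \left(-2 + \sqrt{-201}\right) - 42107 = \left(-2 + i \sqrt{201}\right) - 42107 = -42109 + i \sqrt{201}$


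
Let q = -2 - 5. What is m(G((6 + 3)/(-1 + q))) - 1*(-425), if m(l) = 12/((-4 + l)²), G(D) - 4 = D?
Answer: 11731/27 ≈ 434.48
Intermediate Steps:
q = -7
G(D) = 4 + D
m(l) = 12/(-4 + l)²
m(G((6 + 3)/(-1 + q))) - 1*(-425) = 12/(-4 + (4 + (6 + 3)/(-1 - 7)))² - 1*(-425) = 12/(-4 + (4 + 9/(-8)))² + 425 = 12/(-4 + (4 + 9*(-⅛)))² + 425 = 12/(-4 + (4 - 9/8))² + 425 = 12/(-4 + 23/8)² + 425 = 12/(-9/8)² + 425 = 12*(64/81) + 425 = 256/27 + 425 = 11731/27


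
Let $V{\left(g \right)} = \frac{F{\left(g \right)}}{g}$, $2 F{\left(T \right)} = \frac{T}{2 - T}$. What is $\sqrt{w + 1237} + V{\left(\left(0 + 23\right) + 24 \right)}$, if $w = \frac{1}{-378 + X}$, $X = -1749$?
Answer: $- \frac{1}{90} + \frac{\sqrt{5596345446}}{2127} \approx 35.16$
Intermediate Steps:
$w = - \frac{1}{2127}$ ($w = \frac{1}{-378 - 1749} = \frac{1}{-2127} = - \frac{1}{2127} \approx -0.00047015$)
$F{\left(T \right)} = \frac{T}{2 \left(2 - T\right)}$ ($F{\left(T \right)} = \frac{T \frac{1}{2 - T}}{2} = \frac{T}{2 \left(2 - T\right)}$)
$V{\left(g \right)} = - \frac{1}{-4 + 2 g}$ ($V{\left(g \right)} = \frac{\left(-1\right) g \frac{1}{-4 + 2 g}}{g} = - \frac{1}{-4 + 2 g}$)
$\sqrt{w + 1237} + V{\left(\left(0 + 23\right) + 24 \right)} = \sqrt{- \frac{1}{2127} + 1237} - \frac{1}{-4 + 2 \left(\left(0 + 23\right) + 24\right)} = \sqrt{\frac{2631098}{2127}} - \frac{1}{-4 + 2 \left(23 + 24\right)} = \frac{\sqrt{5596345446}}{2127} - \frac{1}{-4 + 2 \cdot 47} = \frac{\sqrt{5596345446}}{2127} - \frac{1}{-4 + 94} = \frac{\sqrt{5596345446}}{2127} - \frac{1}{90} = - \frac{1}{90} + \frac{\sqrt{5596345446}}{2127}$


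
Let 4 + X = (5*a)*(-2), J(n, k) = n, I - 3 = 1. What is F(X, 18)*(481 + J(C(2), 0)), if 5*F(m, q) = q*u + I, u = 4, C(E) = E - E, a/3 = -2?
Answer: 36556/5 ≈ 7311.2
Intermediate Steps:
a = -6 (a = 3*(-2) = -6)
C(E) = 0
I = 4 (I = 3 + 1 = 4)
X = 56 (X = -4 + (5*(-6))*(-2) = -4 - 30*(-2) = -4 + 60 = 56)
F(m, q) = 4/5 + 4*q/5 (F(m, q) = (q*4 + 4)/5 = (4*q + 4)/5 = (4 + 4*q)/5 = 4/5 + 4*q/5)
F(X, 18)*(481 + J(C(2), 0)) = (4/5 + (4/5)*18)*(481 + 0) = (4/5 + 72/5)*481 = (76/5)*481 = 36556/5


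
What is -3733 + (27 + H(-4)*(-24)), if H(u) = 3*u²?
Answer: -4858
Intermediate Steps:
-3733 + (27 + H(-4)*(-24)) = -3733 + (27 + (3*(-4)²)*(-24)) = -3733 + (27 + (3*16)*(-24)) = -3733 + (27 + 48*(-24)) = -3733 + (27 - 1152) = -3733 - 1125 = -4858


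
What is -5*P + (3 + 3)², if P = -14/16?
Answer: 323/8 ≈ 40.375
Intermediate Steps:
P = -7/8 (P = -14*1/16 = -7/8 ≈ -0.87500)
-5*P + (3 + 3)² = -5*(-7/8) + (3 + 3)² = 35/8 + 6² = 35/8 + 36 = 323/8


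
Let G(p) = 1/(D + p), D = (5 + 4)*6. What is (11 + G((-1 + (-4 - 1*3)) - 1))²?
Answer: 246016/2025 ≈ 121.49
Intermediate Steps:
D = 54 (D = 9*6 = 54)
G(p) = 1/(54 + p)
(11 + G((-1 + (-4 - 1*3)) - 1))² = (11 + 1/(54 + ((-1 + (-4 - 1*3)) - 1)))² = (11 + 1/(54 + ((-1 + (-4 - 3)) - 1)))² = (11 + 1/(54 + ((-1 - 7) - 1)))² = (11 + 1/(54 + (-8 - 1)))² = (11 + 1/(54 - 9))² = (11 + 1/45)² = (496/45)² = 246016/2025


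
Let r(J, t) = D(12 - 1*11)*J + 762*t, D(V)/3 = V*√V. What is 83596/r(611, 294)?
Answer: 83596/225861 ≈ 0.37012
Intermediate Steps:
D(V) = 3*V^(3/2) (D(V) = 3*(V*√V) = 3*V^(3/2))
r(J, t) = 3*J + 762*t (r(J, t) = (3*(12 - 1*11)^(3/2))*J + 762*t = (3*(12 - 11)^(3/2))*J + 762*t = (3*1^(3/2))*J + 762*t = (3*1)*J + 762*t = 3*J + 762*t)
83596/r(611, 294) = 83596/(3*611 + 762*294) = 83596/(1833 + 224028) = 83596/225861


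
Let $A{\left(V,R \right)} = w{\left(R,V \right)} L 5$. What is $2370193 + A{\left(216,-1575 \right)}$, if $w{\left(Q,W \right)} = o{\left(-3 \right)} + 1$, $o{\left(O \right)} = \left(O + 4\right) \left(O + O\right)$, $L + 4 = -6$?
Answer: $2370443$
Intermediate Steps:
$L = -10$ ($L = -4 - 6 = -10$)
$o{\left(O \right)} = 2 O \left(4 + O\right)$ ($o{\left(O \right)} = \left(4 + O\right) 2 O = 2 O \left(4 + O\right)$)
$w{\left(Q,W \right)} = -5$ ($w{\left(Q,W \right)} = 2 \left(-3\right) \left(4 - 3\right) + 1 = 2 \left(-3\right) 1 + 1 = -6 + 1 = -5$)
$A{\left(V,R \right)} = 250$ ($A{\left(V,R \right)} = \left(-5\right) \left(-10\right) 5 = 50 \cdot 5 = 250$)
$2370193 + A{\left(216,-1575 \right)} = 2370193 + 250 = 2370443$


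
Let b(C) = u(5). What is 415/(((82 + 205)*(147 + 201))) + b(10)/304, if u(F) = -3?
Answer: -43367/7590576 ≈ -0.0057133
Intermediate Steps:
b(C) = -3
415/(((82 + 205)*(147 + 201))) + b(10)/304 = 415/(((82 + 205)*(147 + 201))) - 3/304 = 415/((287*348)) - 3*1/304 = 415/99876 - 3/304 = -43367/7590576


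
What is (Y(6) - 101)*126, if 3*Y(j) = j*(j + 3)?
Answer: -10458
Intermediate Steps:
Y(j) = j*(3 + j)/3 (Y(j) = (j*(j + 3))/3 = (j*(3 + j))/3 = j*(3 + j)/3)
(Y(6) - 101)*126 = ((1/3)*6*(3 + 6) - 101)*126 = ((1/3)*6*9 - 101)*126 = (18 - 101)*126 = -83*126 = -10458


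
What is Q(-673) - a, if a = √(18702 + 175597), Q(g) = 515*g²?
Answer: 233258435 - √194299 ≈ 2.3326e+8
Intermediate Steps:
a = √194299 ≈ 440.79
Q(-673) - a = 515*(-673)² - √194299 = 515*452929 - √194299 = 233258435 - √194299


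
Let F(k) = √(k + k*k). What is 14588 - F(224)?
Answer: 14588 - 60*√14 ≈ 14364.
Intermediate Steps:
F(k) = √(k + k²)
14588 - F(224) = 14588 - √(224*(1 + 224)) = 14588 - √(224*225) = 14588 - √50400 = 14588 - 60*√14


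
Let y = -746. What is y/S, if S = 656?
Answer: -373/328 ≈ -1.1372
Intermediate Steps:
y/S = -746/656 = -746*1/656 = -373/328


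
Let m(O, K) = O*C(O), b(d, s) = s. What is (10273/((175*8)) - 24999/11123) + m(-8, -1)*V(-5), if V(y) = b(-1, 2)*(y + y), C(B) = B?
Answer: -2836164003/2224600 ≈ -1274.9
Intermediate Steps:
m(O, K) = O² (m(O, K) = O*O = O²)
V(y) = 4*y (V(y) = 2*(y + y) = 2*(2*y) = 4*y)
(10273/((175*8)) - 24999/11123) + m(-8, -1)*V(-5) = (10273/((175*8)) - 24999/11123) + (-8)²*(4*(-5)) = (10273/1400 - 24999*1/11123) + 64*(-20) = (10273*(1/1400) - 24999/11123) - 1280 = (10273/1400 - 24999/11123) - 1280 = 11323997/2224600 - 1280 = -2836164003/2224600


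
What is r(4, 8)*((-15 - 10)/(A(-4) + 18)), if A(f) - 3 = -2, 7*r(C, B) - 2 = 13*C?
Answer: -1350/133 ≈ -10.150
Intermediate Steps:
r(C, B) = 2/7 + 13*C/7 (r(C, B) = 2/7 + (13*C)/7 = 2/7 + 13*C/7)
A(f) = 1 (A(f) = 3 - 2 = 1)
r(4, 8)*((-15 - 10)/(A(-4) + 18)) = (2/7 + (13/7)*4)*((-15 - 10)/(1 + 18)) = (2/7 + 52/7)*(-25/19) = 54*(-25*1/19)/7 = (54/7)*(-25/19) = -1350/133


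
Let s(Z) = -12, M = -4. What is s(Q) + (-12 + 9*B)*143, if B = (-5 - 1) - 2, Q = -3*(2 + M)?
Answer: -12024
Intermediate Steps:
Q = 6 (Q = -3*(2 - 4) = -3*(-2) = 6)
B = -8 (B = -6 - 2 = -8)
s(Q) + (-12 + 9*B)*143 = -12 + (-12 + 9*(-8))*143 = -12 + (-12 - 72)*143 = -12 - 84*143 = -12 - 12012 = -12024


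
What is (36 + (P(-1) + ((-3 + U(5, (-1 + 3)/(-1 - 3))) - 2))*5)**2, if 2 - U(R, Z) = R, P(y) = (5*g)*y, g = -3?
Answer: 5041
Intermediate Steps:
P(y) = -15*y (P(y) = (5*(-3))*y = -15*y)
U(R, Z) = 2 - R
(36 + (P(-1) + ((-3 + U(5, (-1 + 3)/(-1 - 3))) - 2))*5)**2 = (36 + (-15*(-1) + ((-3 + (2 - 1*5)) - 2))*5)**2 = (36 + (15 + ((-3 + (2 - 5)) - 2))*5)**2 = (36 + (15 + ((-3 - 3) - 2))*5)**2 = (36 + (15 + (-6 - 2))*5)**2 = (36 + (15 - 8)*5)**2 = (36 + 7*5)**2 = (36 + 35)**2 = 71**2 = 5041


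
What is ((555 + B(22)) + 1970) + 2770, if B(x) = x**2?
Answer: 5779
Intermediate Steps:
((555 + B(22)) + 1970) + 2770 = ((555 + 22**2) + 1970) + 2770 = ((555 + 484) + 1970) + 2770 = (1039 + 1970) + 2770 = 3009 + 2770 = 5779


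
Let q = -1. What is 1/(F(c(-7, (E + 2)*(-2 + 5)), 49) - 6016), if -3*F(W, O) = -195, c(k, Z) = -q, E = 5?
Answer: -1/5951 ≈ -0.00016804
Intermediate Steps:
c(k, Z) = 1 (c(k, Z) = -1*(-1) = 1)
F(W, O) = 65 (F(W, O) = -⅓*(-195) = 65)
1/(F(c(-7, (E + 2)*(-2 + 5)), 49) - 6016) = 1/(65 - 6016) = 1/(-5951) = -1/5951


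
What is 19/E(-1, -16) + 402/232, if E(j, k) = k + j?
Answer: 1213/1972 ≈ 0.61511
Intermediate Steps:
E(j, k) = j + k
19/E(-1, -16) + 402/232 = 19/(-1 - 16) + 402/232 = 19/(-17) + 402*(1/232) = 19*(-1/17) + 201/116 = -19/17 + 201/116 = 1213/1972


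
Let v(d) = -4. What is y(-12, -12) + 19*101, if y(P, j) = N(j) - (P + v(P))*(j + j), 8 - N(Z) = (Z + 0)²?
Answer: 1399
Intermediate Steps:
N(Z) = 8 - Z² (N(Z) = 8 - (Z + 0)² = 8 - Z²)
y(P, j) = 8 - j² - 2*j*(-4 + P) (y(P, j) = (8 - j²) - (P - 4)*(j + j) = (8 - j²) - (-4 + P)*2*j = (8 - j²) - 2*j*(-4 + P) = 8 - j² - 2*j*(-4 + P))
y(-12, -12) + 19*101 = (8 - 1*(-12)² + 8*(-12) - 2*(-12)*(-12)) + 19*101 = (8 - 1*144 - 96 - 288) + 1919 = (8 - 144 - 96 - 288) + 1919 = -520 + 1919 = 1399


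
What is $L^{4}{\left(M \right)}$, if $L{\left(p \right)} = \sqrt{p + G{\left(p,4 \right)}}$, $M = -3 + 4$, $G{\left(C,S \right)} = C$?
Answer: $4$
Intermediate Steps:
$M = 1$
$L{\left(p \right)} = \sqrt{2} \sqrt{p}$ ($L{\left(p \right)} = \sqrt{p + p} = \sqrt{2 p} = \sqrt{2} \sqrt{p}$)
$L^{4}{\left(M \right)} = \left(\sqrt{2} \sqrt{1}\right)^{4} = \left(\sqrt{2} \cdot 1\right)^{4} = \left(\sqrt{2}\right)^{4} = 4$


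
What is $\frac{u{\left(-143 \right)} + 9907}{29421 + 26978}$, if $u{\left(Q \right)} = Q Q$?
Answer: $\frac{30356}{56399} \approx 0.53824$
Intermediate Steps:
$u{\left(Q \right)} = Q^{2}$
$\frac{u{\left(-143 \right)} + 9907}{29421 + 26978} = \frac{\left(-143\right)^{2} + 9907}{29421 + 26978} = \frac{20449 + 9907}{56399} = 30356 \cdot \frac{1}{56399} = \frac{30356}{56399}$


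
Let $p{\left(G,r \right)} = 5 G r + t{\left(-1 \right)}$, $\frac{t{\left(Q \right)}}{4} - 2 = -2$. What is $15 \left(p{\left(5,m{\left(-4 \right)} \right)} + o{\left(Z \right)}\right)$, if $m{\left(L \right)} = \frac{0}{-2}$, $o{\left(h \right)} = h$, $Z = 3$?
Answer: $45$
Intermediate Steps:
$t{\left(Q \right)} = 0$ ($t{\left(Q \right)} = 8 + 4 \left(-2\right) = 8 - 8 = 0$)
$m{\left(L \right)} = 0$ ($m{\left(L \right)} = 0 \left(- \frac{1}{2}\right) = 0$)
$p{\left(G,r \right)} = 5 G r$ ($p{\left(G,r \right)} = 5 G r + 0 = 5 G r$)
$15 \left(p{\left(5,m{\left(-4 \right)} \right)} + o{\left(Z \right)}\right) = 15 \left(5 \cdot 5 \cdot 0 + 3\right) = 15 \left(0 + 3\right) = 15 \cdot 3 = 45$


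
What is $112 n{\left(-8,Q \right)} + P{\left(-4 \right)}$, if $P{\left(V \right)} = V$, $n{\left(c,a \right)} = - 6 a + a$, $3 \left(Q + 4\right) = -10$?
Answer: $\frac{12308}{3} \approx 4102.7$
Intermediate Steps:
$Q = - \frac{22}{3}$ ($Q = -4 + \frac{1}{3} \left(-10\right) = -4 - \frac{10}{3} = - \frac{22}{3} \approx -7.3333$)
$n{\left(c,a \right)} = - 5 a$
$112 n{\left(-8,Q \right)} + P{\left(-4 \right)} = 112 \left(\left(-5\right) \left(- \frac{22}{3}\right)\right) - 4 = 112 \cdot \frac{110}{3} - 4 = \frac{12320}{3} - 4 = \frac{12308}{3}$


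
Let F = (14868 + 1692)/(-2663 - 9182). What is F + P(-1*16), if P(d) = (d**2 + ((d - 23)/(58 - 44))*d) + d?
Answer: 204168/721 ≈ 283.17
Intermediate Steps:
P(d) = d + d**2 + d*(-23/14 + d/14) (P(d) = (d**2 + ((-23 + d)/14)*d) + d = (d**2 + ((-23 + d)*(1/14))*d) + d = (d**2 + (-23/14 + d/14)*d) + d = (d**2 + d*(-23/14 + d/14)) + d = d + d**2 + d*(-23/14 + d/14))
F = -144/103 (F = 16560/(-11845) = 16560*(-1/11845) = -144/103 ≈ -1.3981)
F + P(-1*16) = -144/103 + 3*(-1*16)*(-3 + 5*(-1*16))/14 = -144/103 + (3/14)*(-16)*(-3 + 5*(-16)) = -144/103 + (3/14)*(-16)*(-3 - 80) = -144/103 + (3/14)*(-16)*(-83) = -144/103 + 1992/7 = 204168/721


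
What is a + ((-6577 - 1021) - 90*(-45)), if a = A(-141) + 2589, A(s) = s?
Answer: -1100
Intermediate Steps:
a = 2448 (a = -141 + 2589 = 2448)
a + ((-6577 - 1021) - 90*(-45)) = 2448 + ((-6577 - 1021) - 90*(-45)) = 2448 + (-7598 + 4050) = 2448 - 3548 = -1100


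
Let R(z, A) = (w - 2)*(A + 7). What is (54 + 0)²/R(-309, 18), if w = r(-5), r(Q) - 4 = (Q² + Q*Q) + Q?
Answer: 2916/1175 ≈ 2.4817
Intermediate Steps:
r(Q) = 4 + Q + 2*Q² (r(Q) = 4 + ((Q² + Q*Q) + Q) = 4 + ((Q² + Q²) + Q) = 4 + (2*Q² + Q) = 4 + (Q + 2*Q²) = 4 + Q + 2*Q²)
w = 49 (w = 4 - 5 + 2*(-5)² = 4 - 5 + 2*25 = 4 - 5 + 50 = 49)
R(z, A) = 329 + 47*A (R(z, A) = (49 - 2)*(A + 7) = 47*(7 + A) = 329 + 47*A)
(54 + 0)²/R(-309, 18) = (54 + 0)²/(329 + 47*18) = 54²/(329 + 846) = 2916/1175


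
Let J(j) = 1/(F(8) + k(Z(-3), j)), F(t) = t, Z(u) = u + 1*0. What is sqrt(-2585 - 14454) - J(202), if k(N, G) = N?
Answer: -1/5 + I*sqrt(17039) ≈ -0.2 + 130.53*I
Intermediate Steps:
Z(u) = u (Z(u) = u + 0 = u)
J(j) = 1/5 (J(j) = 1/(8 - 3) = 1/5)
sqrt(-2585 - 14454) - J(202) = sqrt(-2585 - 14454) - 1*1/5 = sqrt(-17039) - 1/5 = I*sqrt(17039) - 1/5 = -1/5 + I*sqrt(17039)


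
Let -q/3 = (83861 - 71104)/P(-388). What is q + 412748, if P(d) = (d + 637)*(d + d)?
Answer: 26584285941/64408 ≈ 4.1275e+5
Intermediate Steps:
P(d) = 2*d*(637 + d) (P(d) = (637 + d)*(2*d) = 2*d*(637 + d))
q = 12757/64408 (q = -3*(83861 - 71104)/(2*(-388)*(637 - 388)) = -38271/(2*(-388)*249) = -38271/(-193224) = -38271*(-1)/193224 = -3*(-12757/193224) = 12757/64408 ≈ 0.19807)
q + 412748 = 12757/64408 + 412748 = 26584285941/64408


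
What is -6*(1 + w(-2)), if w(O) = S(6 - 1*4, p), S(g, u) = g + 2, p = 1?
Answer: -30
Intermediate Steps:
S(g, u) = 2 + g
w(O) = 4 (w(O) = 2 + (6 - 1*4) = 2 + (6 - 4) = 2 + 2 = 4)
-6*(1 + w(-2)) = -6*(1 + 4) = -6*5 = -30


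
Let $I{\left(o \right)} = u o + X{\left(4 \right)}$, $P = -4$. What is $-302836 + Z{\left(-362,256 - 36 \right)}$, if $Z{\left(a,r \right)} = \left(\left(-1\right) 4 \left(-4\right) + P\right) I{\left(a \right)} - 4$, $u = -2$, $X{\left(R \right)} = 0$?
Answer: $-294152$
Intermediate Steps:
$I{\left(o \right)} = - 2 o$ ($I{\left(o \right)} = - 2 o + 0 = - 2 o$)
$Z{\left(a,r \right)} = -4 - 24 a$ ($Z{\left(a,r \right)} = \left(\left(-1\right) 4 \left(-4\right) - 4\right) \left(- 2 a\right) - 4 = \left(\left(-4\right) \left(-4\right) - 4\right) \left(- 2 a\right) - 4 = \left(16 - 4\right) \left(- 2 a\right) - 4 = 12 \left(- 2 a\right) - 4 = - 24 a - 4 = -4 - 24 a$)
$-302836 + Z{\left(-362,256 - 36 \right)} = -302836 - -8684 = -302836 + \left(-4 + 8688\right) = -302836 + 8684 = -294152$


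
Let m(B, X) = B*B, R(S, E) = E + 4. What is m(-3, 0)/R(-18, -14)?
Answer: -9/10 ≈ -0.90000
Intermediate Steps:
R(S, E) = 4 + E
m(B, X) = B**2
m(-3, 0)/R(-18, -14) = (-3)**2/(4 - 14) = 9/(-10) = -1/10*9 = -9/10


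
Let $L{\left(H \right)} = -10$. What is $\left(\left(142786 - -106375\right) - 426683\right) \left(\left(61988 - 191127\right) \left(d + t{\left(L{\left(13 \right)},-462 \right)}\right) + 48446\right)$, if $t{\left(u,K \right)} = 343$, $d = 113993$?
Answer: $2621145749936676$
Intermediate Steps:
$\left(\left(142786 - -106375\right) - 426683\right) \left(\left(61988 - 191127\right) \left(d + t{\left(L{\left(13 \right)},-462 \right)}\right) + 48446\right) = \left(\left(142786 - -106375\right) - 426683\right) \left(\left(61988 - 191127\right) \left(113993 + 343\right) + 48446\right) = \left(\left(142786 + 106375\right) - 426683\right) \left(\left(-129139\right) 114336 + 48446\right) = \left(249161 - 426683\right) \left(-14765236704 + 48446\right) = \left(-177522\right) \left(-14765188258\right) = 2621145749936676$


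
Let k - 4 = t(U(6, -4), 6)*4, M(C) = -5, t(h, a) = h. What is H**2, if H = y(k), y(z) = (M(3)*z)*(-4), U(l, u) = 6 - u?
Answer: 774400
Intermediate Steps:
k = 44 (k = 4 + (6 - 1*(-4))*4 = 4 + (6 + 4)*4 = 4 + 10*4 = 4 + 40 = 44)
y(z) = 20*z (y(z) = -5*z*(-4) = 20*z)
H = 880 (H = 20*44 = 880)
H**2 = 880**2 = 774400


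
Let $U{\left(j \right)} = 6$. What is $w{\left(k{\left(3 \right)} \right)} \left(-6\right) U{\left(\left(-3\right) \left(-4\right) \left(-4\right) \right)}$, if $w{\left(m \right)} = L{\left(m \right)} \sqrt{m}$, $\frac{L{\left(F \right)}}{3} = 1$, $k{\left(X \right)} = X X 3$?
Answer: $- 324 \sqrt{3} \approx -561.18$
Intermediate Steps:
$k{\left(X \right)} = 3 X^{2}$ ($k{\left(X \right)} = X^{2} \cdot 3 = 3 X^{2}$)
$L{\left(F \right)} = 3$ ($L{\left(F \right)} = 3 \cdot 1 = 3$)
$w{\left(m \right)} = 3 \sqrt{m}$
$w{\left(k{\left(3 \right)} \right)} \left(-6\right) U{\left(\left(-3\right) \left(-4\right) \left(-4\right) \right)} = 3 \sqrt{3 \cdot 3^{2}} \left(-6\right) 6 = 3 \sqrt{3 \cdot 9} \left(-6\right) 6 = 3 \sqrt{27} \left(-6\right) 6 = 3 \cdot 3 \sqrt{3} \left(-6\right) 6 = 9 \sqrt{3} \left(-6\right) 6 = - 54 \sqrt{3} \cdot 6 = - 324 \sqrt{3}$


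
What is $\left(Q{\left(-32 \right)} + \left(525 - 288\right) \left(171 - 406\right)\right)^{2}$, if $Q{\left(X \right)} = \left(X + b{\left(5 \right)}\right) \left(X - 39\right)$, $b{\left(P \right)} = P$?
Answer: $2892073284$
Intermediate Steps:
$Q{\left(X \right)} = \left(-39 + X\right) \left(5 + X\right)$ ($Q{\left(X \right)} = \left(X + 5\right) \left(X - 39\right) = \left(5 + X\right) \left(-39 + X\right) = \left(-39 + X\right) \left(5 + X\right)$)
$\left(Q{\left(-32 \right)} + \left(525 - 288\right) \left(171 - 406\right)\right)^{2} = \left(\left(-195 + \left(-32\right)^{2} - -1088\right) + \left(525 - 288\right) \left(171 - 406\right)\right)^{2} = \left(\left(-195 + 1024 + 1088\right) + 237 \left(-235\right)\right)^{2} = \left(1917 - 55695\right)^{2} = \left(-53778\right)^{2} = 2892073284$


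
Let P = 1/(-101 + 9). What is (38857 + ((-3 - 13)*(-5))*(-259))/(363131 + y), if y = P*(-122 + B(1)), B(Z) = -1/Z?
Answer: 1668604/33408175 ≈ 0.049946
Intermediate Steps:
P = -1/92 (P = 1/(-92) = -1/92 ≈ -0.010870)
y = 123/92 (y = -(-122 - 1/1)/92 = -(-122 - 1*1)/92 = -(-122 - 1)/92 = -1/92*(-123) = 123/92 ≈ 1.3370)
(38857 + ((-3 - 13)*(-5))*(-259))/(363131 + y) = (38857 + ((-3 - 13)*(-5))*(-259))/(363131 + 123/92) = (38857 - 16*(-5)*(-259))/(33408175/92) = (38857 + 80*(-259))*(92/33408175) = (38857 - 20720)*(92/33408175) = 18137*(92/33408175) = 1668604/33408175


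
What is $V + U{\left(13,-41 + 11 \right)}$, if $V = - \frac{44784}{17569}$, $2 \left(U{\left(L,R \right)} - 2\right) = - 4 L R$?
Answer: $\frac{13694174}{17569} \approx 779.45$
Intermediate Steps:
$U{\left(L,R \right)} = 2 - 2 L R$ ($U{\left(L,R \right)} = 2 + \frac{- 4 L R}{2} = 2 + \frac{\left(-4\right) L R}{2} = 2 - 2 L R$)
$V = - \frac{44784}{17569}$ ($V = \left(-44784\right) \frac{1}{17569} = - \frac{44784}{17569} \approx -2.549$)
$V + U{\left(13,-41 + 11 \right)} = - \frac{44784}{17569} - \left(-2 + 26 \left(-41 + 11\right)\right) = - \frac{44784}{17569} - \left(-2 + 26 \left(-30\right)\right) = - \frac{44784}{17569} + \left(2 + 780\right) = - \frac{44784}{17569} + 782 = \frac{13694174}{17569}$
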